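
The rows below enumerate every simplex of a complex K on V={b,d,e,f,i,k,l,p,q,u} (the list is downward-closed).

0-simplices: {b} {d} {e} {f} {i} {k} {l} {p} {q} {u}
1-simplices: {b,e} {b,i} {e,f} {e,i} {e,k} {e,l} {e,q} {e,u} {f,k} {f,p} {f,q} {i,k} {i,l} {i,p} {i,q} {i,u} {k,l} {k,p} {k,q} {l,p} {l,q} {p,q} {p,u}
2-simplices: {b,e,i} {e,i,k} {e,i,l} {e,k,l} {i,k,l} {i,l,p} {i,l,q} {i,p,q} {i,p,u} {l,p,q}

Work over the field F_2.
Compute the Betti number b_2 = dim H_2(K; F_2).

b_2=2

n_0=10 n_1=23 n_2=10  [Z2]
∂1: piv[be,bi,ef,ek,el,eq,eu,fp] rk=8  ker:ei,fk,fq,ik,il,ip,iq,iu,kl,kp,kq,lp,lq,pq,pu
∂2: piv[bei,eik,eil,ekl,ilp,ilq,ipq,ipu] rk=8  ker:ikl,lpq
b_2=(10−8)−0=2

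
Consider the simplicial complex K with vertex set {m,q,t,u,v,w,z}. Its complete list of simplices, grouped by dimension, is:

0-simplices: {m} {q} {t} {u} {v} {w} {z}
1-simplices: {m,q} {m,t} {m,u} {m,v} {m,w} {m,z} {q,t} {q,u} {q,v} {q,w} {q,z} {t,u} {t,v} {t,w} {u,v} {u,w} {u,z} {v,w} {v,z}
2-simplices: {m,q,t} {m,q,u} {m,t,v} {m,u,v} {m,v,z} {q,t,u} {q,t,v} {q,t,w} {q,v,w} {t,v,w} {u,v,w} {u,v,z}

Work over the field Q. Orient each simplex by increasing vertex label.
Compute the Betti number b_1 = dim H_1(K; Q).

b_1=2

n_0=7 n_1=19 n_2=12  [Q]
∂1: piv[mq,mt,mu,mv,mw,mz] rk=6  ker:qt,qu,qv,qw,qz,tu,tv,tw,uv,uw,uz,vw,vz
∂2: piv[mqt,mqu,mtv,muv,mvz,qtu,qtv,qtw,qvw,uvw,uvz] rk=11  ker:tvw
b_1=(19−6)−11=2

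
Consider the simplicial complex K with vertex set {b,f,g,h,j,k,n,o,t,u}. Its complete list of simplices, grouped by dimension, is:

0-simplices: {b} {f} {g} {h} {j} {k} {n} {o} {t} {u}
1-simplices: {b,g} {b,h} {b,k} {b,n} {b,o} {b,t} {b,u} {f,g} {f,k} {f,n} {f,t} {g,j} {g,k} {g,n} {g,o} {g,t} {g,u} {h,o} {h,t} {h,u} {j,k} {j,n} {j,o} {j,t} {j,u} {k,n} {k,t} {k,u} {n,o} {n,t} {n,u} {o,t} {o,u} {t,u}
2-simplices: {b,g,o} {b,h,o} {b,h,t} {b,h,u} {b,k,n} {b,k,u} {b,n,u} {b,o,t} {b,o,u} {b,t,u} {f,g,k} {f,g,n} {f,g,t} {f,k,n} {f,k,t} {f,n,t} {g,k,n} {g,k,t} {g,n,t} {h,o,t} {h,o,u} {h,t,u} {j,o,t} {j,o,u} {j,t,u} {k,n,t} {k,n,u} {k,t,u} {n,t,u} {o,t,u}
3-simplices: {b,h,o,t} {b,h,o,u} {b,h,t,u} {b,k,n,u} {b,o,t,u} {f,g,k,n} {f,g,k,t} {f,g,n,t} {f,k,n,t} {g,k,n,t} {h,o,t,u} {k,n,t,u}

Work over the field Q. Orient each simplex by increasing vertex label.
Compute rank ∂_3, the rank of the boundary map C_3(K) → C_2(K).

n_0=10 n_1=34 n_2=30 n_3=12  [Q]
∂1: piv[bg,bh,bk,bn,bo,bt,bu,fg,gj] rk=9  ker:fk,fn,ft,gk,gn,go,gt,gu,ho,ht,hu,jk,jn,jo,jt,ju,kn,kt,ku,no,nt,nu,ot,ou,tu
∂2: piv[bgo,bho,bht,bhu,bkn,bku,bnu,bot,bou,btu,fgk,fgn,fgt,fkn,fkt,fnt,jot,jou,ktu] rk=19  ker:gkn,gkt,gnt,hot,hou,htu,jtu,knt,knu,ntu,otu
∂3: piv[bhot,bhou,bhtu,bknu,botu,fgkn,fgkt,fgnt,fknt,kntu] rk=10  ker:gknt,hotu
rk∂_3=10

rank∂_3=10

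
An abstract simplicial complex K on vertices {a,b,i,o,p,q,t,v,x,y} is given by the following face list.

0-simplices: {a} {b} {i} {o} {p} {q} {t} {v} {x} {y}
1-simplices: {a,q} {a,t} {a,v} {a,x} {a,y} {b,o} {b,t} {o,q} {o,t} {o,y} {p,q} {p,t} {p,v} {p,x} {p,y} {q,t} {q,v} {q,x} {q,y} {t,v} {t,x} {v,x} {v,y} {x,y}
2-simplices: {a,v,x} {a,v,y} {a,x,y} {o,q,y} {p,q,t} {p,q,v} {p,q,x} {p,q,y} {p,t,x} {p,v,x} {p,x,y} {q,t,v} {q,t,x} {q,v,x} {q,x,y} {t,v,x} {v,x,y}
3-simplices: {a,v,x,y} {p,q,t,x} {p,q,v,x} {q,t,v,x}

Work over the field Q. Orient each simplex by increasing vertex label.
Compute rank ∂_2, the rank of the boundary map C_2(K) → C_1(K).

rank∂_2=12

n_0=10 n_1=24 n_2=17 n_3=4  [Q]
∂1: piv[aq,at,av,ax,ay,bo,bt,pq] rk=8  ker:oq,ot,oy,pt,pv,px,py,qt,qv,qx,qy,tv,tx,vx,vy,xy
∂2: piv[avx,avy,axy,oqy,pqt,pqv,pqx,pqy,ptx,pvx,pxy,qtv] rk=12  ker:qtx,qvx,qxy,tvx,vxy
∂3: piv[avxy,pqtx,pqvx,qtvx] rk=4
rk∂_2=12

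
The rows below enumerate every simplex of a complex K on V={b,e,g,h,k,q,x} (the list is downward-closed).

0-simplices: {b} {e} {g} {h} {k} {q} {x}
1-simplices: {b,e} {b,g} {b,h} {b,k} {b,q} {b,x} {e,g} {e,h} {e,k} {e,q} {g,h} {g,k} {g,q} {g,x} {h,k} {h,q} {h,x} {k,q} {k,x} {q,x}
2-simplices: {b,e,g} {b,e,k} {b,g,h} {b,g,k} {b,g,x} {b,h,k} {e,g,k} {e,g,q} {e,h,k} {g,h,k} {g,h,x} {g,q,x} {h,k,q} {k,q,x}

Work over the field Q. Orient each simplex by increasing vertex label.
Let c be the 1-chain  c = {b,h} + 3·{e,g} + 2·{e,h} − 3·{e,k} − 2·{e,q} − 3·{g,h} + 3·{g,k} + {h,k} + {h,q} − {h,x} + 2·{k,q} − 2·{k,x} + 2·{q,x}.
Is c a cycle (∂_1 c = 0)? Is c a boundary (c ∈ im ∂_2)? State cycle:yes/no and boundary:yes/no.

n_0=7 n_1=20 n_2=14  [Q]
∂1: piv[be,bg,bh,bk,bq,bx] rk=6  ker:eg,eh,ek,eq,gh,gk,gq,gx,hk,hq,hx,kq,kx,qx
∂2: piv[beg,bek,bgh,bgk,bgx,bhk,egq,ehk,ghx,gqx,hkq,kqx] rk=12  ker:egk,ghk
∂1c = −{b} + 3·{g} − {h} + {k} − {q} − {x}

cycle:no boundary:no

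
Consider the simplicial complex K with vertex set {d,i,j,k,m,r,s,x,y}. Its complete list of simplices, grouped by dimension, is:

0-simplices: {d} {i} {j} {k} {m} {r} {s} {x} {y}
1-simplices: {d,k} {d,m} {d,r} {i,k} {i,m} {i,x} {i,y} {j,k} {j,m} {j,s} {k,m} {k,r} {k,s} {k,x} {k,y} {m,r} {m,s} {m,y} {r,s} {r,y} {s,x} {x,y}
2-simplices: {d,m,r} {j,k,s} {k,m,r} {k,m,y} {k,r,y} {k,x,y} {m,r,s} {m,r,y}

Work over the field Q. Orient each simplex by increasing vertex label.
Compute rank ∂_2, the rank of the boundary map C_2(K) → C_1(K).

n_0=9 n_1=22 n_2=8  [Q]
∂1: piv[dk,dm,dr,ik,ix,iy,jk,js] rk=8  ker:im,jm,km,kr,ks,kx,ky,mr,ms,my,rs,ry,sx,xy
∂2: piv[dmr,jks,kmr,kmy,kry,kxy,mrs] rk=7  ker:mry
rk∂_2=7

rank∂_2=7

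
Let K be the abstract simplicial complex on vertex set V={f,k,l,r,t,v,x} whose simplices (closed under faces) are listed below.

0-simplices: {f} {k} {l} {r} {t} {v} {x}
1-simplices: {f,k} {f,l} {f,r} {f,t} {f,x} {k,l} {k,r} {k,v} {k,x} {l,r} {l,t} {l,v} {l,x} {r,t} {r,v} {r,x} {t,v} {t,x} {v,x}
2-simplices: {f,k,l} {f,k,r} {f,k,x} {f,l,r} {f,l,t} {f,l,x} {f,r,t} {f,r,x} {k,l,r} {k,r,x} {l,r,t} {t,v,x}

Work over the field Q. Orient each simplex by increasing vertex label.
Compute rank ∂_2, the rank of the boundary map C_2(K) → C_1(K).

n_0=7 n_1=19 n_2=12  [Q]
∂1: piv[fk,fl,fr,ft,fx,kv] rk=6  ker:kl,kr,kx,lr,lt,lv,lx,rt,rv,rx,tv,tx,vx
∂2: piv[fkl,fkr,fkx,flr,flt,flx,frt,frx,tvx] rk=9  ker:klr,krx,lrt
rk∂_2=9

rank∂_2=9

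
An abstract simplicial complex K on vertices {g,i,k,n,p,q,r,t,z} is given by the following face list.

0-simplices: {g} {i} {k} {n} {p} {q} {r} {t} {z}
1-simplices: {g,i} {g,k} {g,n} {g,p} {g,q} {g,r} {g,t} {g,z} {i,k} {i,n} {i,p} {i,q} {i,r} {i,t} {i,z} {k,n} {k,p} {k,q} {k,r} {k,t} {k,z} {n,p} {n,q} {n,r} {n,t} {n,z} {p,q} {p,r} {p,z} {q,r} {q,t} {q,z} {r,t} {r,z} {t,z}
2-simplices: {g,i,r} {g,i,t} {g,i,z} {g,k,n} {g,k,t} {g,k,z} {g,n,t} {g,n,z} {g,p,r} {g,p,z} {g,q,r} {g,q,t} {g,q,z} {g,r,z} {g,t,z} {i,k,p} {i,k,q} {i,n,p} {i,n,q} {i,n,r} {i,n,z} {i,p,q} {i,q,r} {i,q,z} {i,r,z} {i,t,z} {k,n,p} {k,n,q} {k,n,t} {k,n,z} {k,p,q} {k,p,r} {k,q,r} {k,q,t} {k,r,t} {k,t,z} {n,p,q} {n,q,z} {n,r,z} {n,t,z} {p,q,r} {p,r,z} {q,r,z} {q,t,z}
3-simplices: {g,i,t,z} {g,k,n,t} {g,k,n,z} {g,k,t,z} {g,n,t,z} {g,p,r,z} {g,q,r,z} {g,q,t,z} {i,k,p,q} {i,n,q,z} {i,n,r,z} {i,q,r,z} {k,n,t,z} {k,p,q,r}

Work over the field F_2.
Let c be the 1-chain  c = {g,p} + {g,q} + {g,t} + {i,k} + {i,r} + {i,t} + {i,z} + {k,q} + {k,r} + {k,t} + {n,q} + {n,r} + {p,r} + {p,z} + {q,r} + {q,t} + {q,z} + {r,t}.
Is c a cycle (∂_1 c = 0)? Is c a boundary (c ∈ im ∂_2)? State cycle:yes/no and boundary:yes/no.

n_0=9 n_1=35 n_2=44 n_3=14  [Z2]
∂1: piv[gi,gk,gn,gp,gq,gr,gt,gz] rk=8  ker:ik,in,ip,iq,ir,it,iz,kn,kp,kq,kr,kt,kz,np,nq,nr,nt,nz,pq,pr,pz,qr,qt,qz,rt,rz,tz
∂2: piv[gir,git,giz,gkn,gkt,gkz,gnt,gnz,gpr,gpz,gqr,gqt,gqz,grz,gtz,ikp,ikq,inp,inq,inr,inz,ipq,iqr,knp,kpr,kqr,krt] rk=27  ker:iqz,irz,itz,knq,knt,knz,kpq,kqt,ktz,npq,nqz,nrz,ntz,pqr,prz,qrz,qtz
∂3: piv[gitz,gknt,gknz,gktz,gntz,gprz,gqrz,gqtz,ikpq,inqz,inrz,iqrz,kpqr] rk=13  ker:kntz
∂1c = {g} + {p} + {t} + {z}

cycle:no boundary:no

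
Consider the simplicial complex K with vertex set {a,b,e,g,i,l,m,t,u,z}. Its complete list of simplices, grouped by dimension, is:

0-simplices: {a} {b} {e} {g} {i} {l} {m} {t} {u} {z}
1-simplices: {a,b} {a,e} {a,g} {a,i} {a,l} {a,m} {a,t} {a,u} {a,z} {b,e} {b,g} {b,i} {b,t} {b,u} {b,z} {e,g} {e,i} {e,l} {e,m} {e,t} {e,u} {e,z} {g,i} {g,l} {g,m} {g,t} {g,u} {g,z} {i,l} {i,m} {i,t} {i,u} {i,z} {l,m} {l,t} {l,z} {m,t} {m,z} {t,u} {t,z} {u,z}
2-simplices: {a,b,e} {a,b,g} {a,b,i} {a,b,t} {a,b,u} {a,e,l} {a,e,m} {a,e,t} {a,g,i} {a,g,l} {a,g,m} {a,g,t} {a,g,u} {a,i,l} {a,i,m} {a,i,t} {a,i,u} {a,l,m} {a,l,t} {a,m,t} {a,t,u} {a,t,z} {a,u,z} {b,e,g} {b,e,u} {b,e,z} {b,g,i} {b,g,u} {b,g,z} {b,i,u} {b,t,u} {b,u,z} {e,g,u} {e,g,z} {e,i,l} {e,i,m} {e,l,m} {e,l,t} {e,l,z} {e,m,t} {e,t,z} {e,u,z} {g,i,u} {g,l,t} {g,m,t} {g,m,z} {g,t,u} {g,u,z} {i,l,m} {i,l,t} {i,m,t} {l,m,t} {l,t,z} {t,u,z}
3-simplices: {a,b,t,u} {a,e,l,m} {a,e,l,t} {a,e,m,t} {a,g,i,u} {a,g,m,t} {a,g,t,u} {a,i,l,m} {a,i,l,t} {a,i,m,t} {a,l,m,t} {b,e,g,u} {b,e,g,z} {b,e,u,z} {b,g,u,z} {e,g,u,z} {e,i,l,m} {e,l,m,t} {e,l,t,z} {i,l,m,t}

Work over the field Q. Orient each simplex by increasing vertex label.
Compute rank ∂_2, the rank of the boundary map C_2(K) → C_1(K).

rank∂_2=31

n_0=10 n_1=41 n_2=54 n_3=20  [Q]
∂1: piv[ab,ae,ag,ai,al,am,at,au,az] rk=9  ker:be,bg,bi,bt,bu,bz,eg,ei,el,em,et,eu,ez,gi,gl,gm,gt,gu,gz,il,im,it,iu,iz,lm,lt,lz,mt,mz,tu,tz,uz
∂2: piv[abe,abg,abi,abt,abu,ael,aem,aet,agi,agl,agm,agt,agu,ail,aim,ait,aiu,alm,alt,amt,atu,atz,auz,beg,beu,bez,bgz,buz,eil,elz,gmz] rk=31  ker:bgi,bgu,biu,btu,egu,egz,eim,elm,elt,emt,etz,euz,giu,glt,gmt,gtu,guz,ilm,ilt,imt,lmt,ltz,tuz
∂3: piv[abtu,aelm,aelt,aemt,agiu,agmt,agtu,ailm,ailt,aimt,almt,begu,begz,beuz,bguz,eilm,eltz] rk=17  ker:eguz,elmt,ilmt
rk∂_2=31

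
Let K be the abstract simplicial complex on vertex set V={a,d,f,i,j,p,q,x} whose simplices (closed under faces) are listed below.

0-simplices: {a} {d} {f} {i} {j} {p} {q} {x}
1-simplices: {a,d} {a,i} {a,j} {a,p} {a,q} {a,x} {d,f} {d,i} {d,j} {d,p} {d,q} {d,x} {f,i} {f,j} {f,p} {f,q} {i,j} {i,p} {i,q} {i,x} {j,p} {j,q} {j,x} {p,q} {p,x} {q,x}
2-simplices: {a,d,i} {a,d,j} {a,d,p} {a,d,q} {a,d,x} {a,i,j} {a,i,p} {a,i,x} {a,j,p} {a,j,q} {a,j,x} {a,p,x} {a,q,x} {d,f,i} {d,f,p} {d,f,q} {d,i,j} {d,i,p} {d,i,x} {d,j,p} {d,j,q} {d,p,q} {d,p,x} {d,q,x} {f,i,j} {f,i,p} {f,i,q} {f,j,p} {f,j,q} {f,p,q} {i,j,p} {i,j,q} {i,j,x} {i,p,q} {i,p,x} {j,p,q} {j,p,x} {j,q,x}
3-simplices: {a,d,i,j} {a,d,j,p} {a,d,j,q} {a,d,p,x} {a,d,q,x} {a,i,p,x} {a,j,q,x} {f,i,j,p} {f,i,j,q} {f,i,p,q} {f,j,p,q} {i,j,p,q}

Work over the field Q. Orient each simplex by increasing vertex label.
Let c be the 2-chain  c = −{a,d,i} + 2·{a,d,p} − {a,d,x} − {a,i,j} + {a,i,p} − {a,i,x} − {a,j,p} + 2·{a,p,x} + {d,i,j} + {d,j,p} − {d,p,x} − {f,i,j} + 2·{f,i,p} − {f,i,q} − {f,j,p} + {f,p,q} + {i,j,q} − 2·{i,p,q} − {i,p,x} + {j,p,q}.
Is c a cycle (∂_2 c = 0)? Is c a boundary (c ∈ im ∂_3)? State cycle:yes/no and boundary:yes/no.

cycle:yes boundary:yes

n_0=8 n_1=26 n_2=38 n_3=12  [Q]
∂1: piv[ad,ai,aj,ap,aq,ax,df] rk=7  ker:di,dj,dp,dq,dx,fi,fj,fp,fq,ij,ip,iq,ix,jp,jq,jx,pq,px,qx
∂2: piv[adi,adj,adp,adq,adx,aij,aip,aix,ajp,ajq,ajx,apx,aqx,dfi,dfp,dfq,dpq,fij,fiq] rk=19  ker:dij,dip,dix,djp,djq,dpx,dqx,fip,fjp,fjq,fpq,ijp,ijq,ijx,ipq,ipx,jpq,jpx,jqx
∂3: piv[adij,adjp,adjq,adpx,adqx,aipx,ajqx,fijp,fijq,fipq,fjpq] rk=11  ker:ijpq
∂2c = 0
c vs im∂3: reduces to 0 ⇒ boundary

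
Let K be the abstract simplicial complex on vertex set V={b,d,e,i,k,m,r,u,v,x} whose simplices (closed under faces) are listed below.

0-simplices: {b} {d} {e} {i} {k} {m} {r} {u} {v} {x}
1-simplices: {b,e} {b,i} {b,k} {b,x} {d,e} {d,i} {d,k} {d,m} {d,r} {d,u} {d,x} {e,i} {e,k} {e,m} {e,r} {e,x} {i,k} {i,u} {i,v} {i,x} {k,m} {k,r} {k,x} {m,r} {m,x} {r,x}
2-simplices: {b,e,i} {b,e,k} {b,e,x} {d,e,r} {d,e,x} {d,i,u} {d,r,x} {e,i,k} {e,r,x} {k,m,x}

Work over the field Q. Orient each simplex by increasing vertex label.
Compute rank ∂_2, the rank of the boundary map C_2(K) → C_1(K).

rank∂_2=9

n_0=10 n_1=26 n_2=10  [Q]
∂1: piv[be,bi,bk,bx,de,dm,dr,du,iv] rk=9  ker:di,dk,dx,ei,ek,em,er,ex,ik,iu,ix,km,kr,kx,mr,mx,rx
∂2: piv[bei,bek,bex,der,dex,diu,drx,eik,kmx] rk=9  ker:erx
rk∂_2=9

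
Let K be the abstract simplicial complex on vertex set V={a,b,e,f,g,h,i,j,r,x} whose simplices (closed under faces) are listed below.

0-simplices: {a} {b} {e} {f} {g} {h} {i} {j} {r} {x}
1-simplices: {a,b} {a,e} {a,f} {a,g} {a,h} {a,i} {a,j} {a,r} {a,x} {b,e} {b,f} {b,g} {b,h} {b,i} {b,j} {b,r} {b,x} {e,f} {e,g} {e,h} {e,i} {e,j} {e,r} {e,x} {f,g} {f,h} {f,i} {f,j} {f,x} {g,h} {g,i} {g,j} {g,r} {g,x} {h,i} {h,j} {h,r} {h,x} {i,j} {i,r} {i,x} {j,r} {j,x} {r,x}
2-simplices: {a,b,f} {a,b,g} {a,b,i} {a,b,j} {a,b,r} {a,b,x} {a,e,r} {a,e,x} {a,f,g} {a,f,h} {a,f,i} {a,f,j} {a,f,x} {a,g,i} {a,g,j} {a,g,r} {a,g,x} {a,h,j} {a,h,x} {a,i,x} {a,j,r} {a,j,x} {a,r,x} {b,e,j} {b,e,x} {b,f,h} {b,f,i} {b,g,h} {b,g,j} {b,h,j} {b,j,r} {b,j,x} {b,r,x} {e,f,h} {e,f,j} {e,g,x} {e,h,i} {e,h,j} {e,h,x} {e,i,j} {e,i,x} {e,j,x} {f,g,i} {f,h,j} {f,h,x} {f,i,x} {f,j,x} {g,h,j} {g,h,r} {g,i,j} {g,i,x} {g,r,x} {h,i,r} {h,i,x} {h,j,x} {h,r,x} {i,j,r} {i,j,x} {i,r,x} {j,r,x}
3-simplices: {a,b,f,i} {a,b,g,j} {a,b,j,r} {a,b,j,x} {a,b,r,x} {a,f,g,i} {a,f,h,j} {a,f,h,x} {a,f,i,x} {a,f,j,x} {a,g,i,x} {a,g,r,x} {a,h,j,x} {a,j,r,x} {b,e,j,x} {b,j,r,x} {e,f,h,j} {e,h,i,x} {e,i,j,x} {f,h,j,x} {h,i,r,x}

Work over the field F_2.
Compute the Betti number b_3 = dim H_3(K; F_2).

b_3=2

n_0=10 n_1=44 n_2=60 n_3=21  [Z2]
∂1: piv[ab,ae,af,ag,ah,ai,aj,ar,ax] rk=9  ker:be,bf,bg,bh,bi,bj,br,bx,ef,eg,eh,ei,ej,er,ex,fg,fh,fi,fj,fx,gh,gi,gj,gr,gx,hi,hj,hr,hx,ij,ir,ix,jr,jx,rx
∂2: piv[abf,abg,abi,abj,abr,abx,aer,aex,afg,afh,afi,afj,afx,agi,agj,agr,agx,ahj,ahx,aix,ajr,ajx,arx,bej,bex,bfh,bgh,efh,efj,egx,ehi,eij,eix,ghr,hir] rk=35  ker:bfi,bgj,bhj,bjr,bjx,brx,ehj,ehx,ejx,fgi,fhj,fhx,fix,fjx,ghj,gij,gix,grx,hix,hjx,hrx,ijr,ijx,irx,jrx
∂3: piv[abfi,abgj,abjr,abjx,abrx,afgi,afhj,afhx,afix,afjx,agix,agrx,ahjx,ajrx,bejx,efhj,ehix,eijx,hirx] rk=19  ker:bjrx,fhjx
b_3=(21−19)−0=2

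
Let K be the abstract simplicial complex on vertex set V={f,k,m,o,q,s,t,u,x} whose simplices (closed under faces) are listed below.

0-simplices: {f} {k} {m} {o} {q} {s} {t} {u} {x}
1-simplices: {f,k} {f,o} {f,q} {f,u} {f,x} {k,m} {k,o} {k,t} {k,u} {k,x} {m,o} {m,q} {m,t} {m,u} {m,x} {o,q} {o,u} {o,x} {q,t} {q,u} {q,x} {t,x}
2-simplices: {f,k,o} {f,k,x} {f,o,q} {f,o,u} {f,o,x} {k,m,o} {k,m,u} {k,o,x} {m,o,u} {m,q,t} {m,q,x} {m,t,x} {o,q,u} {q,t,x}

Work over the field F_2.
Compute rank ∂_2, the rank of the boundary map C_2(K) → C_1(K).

rank∂_2=12

n_0=9 n_1=22 n_2=14  [Z2]
∂1: piv[fk,fo,fq,fu,fx,km,kt] rk=7  ker:ko,ku,kx,mo,mq,mt,mu,mx,oq,ou,ox,qt,qu,qx,tx
∂2: piv[fko,fkx,foq,fou,fox,kmo,kmu,mou,mqt,mqx,mtx,oqu] rk=12  ker:kox,qtx
rk∂_2=12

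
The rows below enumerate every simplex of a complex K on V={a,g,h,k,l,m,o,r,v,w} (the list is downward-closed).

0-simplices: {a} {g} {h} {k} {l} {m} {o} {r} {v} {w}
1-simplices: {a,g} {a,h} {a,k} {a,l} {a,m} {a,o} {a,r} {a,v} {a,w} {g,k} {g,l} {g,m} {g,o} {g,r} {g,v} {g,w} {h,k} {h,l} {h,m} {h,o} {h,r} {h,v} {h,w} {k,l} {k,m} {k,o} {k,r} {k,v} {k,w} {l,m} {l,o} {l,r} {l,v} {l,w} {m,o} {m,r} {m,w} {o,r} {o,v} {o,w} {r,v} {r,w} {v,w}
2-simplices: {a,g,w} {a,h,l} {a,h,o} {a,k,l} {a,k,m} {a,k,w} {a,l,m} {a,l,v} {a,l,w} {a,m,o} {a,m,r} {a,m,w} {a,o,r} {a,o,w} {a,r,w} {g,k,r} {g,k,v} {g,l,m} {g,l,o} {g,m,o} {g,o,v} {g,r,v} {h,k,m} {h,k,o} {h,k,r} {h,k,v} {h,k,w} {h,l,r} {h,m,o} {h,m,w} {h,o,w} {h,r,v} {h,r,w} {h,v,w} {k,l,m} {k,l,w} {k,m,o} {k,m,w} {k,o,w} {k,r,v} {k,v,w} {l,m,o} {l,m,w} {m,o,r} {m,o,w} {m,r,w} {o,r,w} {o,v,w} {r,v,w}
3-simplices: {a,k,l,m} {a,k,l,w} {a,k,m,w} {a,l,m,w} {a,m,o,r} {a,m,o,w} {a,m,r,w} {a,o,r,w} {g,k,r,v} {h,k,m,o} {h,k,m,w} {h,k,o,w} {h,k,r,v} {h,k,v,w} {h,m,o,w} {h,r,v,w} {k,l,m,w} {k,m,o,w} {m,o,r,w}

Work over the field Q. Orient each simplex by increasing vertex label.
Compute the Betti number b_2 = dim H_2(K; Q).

b_2=1

n_0=10 n_1=43 n_2=49 n_3=19  [Q]
∂1: piv[ag,ah,ak,al,am,ao,ar,av,aw] rk=9  ker:gk,gl,gm,go,gr,gv,gw,hk,hl,hm,ho,hr,hv,hw,kl,km,ko,kr,kv,kw,lm,lo,lr,lv,lw,mo,mr,mw,or,ov,ow,rv,rw,vw
∂2: piv[agw,ahl,aho,akl,akm,akw,alm,alv,alw,amo,amr,amw,aor,aow,arw,gkr,gkv,glm,glo,gmo,gov,grv,hkm,hko,hkr,hkv,hkw,hlr,hmo,hrw,hvw,ovw] rk=32  ker:hmw,how,hrv,klm,klw,kmo,kmw,kow,krv,kvw,lmo,lmw,mor,mow,mrw,orw,rvw
∂3: piv[aklm,aklw,akmw,almw,amor,amow,amrw,aorw,gkrv,hkmo,hkmw,hkow,hkrv,hkvw,hmow,hrvw] rk=16  ker:klmw,kmow,morw
b_2=(49−32)−16=1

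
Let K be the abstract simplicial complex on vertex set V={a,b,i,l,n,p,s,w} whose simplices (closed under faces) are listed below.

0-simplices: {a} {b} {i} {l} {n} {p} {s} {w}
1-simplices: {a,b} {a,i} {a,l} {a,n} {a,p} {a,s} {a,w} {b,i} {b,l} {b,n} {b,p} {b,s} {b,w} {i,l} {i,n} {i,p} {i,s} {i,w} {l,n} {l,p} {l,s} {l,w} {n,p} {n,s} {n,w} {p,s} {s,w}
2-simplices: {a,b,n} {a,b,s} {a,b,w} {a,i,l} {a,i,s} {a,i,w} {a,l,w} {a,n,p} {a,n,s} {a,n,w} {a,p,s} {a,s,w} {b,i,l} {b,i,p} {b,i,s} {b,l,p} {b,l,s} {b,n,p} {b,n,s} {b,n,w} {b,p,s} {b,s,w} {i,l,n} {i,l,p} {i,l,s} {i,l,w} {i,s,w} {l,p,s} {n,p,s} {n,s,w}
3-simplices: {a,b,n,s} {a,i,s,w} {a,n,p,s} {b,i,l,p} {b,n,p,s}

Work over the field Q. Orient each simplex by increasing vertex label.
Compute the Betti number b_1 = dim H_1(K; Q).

b_1=1

n_0=8 n_1=27 n_2=30 n_3=5  [Q]
∂1: piv[ab,ai,al,an,ap,as,aw] rk=7  ker:bi,bl,bn,bp,bs,bw,il,in,ip,is,iw,ln,lp,ls,lw,np,ns,nw,ps,sw
∂2: piv[abn,abs,abw,ail,ais,aiw,alw,anp,ans,anw,aps,asw,bil,bip,bis,blp,bls,bnp,iln] rk=19  ker:bns,bnw,bps,bsw,ilp,ils,ilw,isw,lps,nps,nsw
∂3: piv[abns,aisw,anps,bilp,bnps] rk=5
b_1=(27−7)−19=1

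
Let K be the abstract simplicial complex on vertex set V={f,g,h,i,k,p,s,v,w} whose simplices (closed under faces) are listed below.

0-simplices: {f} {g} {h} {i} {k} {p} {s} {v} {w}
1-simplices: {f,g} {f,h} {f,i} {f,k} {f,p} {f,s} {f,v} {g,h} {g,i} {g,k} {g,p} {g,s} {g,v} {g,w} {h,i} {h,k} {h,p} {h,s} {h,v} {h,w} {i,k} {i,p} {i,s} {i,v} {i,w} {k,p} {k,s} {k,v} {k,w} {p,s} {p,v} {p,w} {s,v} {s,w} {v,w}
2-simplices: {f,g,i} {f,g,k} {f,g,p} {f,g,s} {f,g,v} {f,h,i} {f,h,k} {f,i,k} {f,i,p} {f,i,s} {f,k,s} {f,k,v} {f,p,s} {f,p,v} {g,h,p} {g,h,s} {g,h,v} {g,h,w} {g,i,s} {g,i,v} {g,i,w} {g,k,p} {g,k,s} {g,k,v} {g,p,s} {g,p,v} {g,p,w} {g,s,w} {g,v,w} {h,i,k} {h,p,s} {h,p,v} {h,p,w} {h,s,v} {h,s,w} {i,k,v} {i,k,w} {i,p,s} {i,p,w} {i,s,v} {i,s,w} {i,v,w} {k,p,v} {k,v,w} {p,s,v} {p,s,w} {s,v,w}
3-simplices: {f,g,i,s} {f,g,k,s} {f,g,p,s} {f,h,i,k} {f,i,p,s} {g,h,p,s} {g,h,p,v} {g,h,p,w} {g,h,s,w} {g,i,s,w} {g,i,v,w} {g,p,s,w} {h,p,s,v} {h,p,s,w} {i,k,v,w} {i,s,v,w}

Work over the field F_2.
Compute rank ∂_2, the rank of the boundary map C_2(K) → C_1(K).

n_0=9 n_1=35 n_2=47 n_3=16  [Z2]
∂1: piv[fg,fh,fi,fk,fp,fs,fv,gw] rk=8  ker:gh,gi,gk,gp,gs,gv,hi,hk,hp,hs,hv,hw,ik,ip,is,iv,iw,kp,ks,kv,kw,ps,pv,pw,sv,sw,vw
∂2: piv[fgi,fgk,fgp,fgs,fgv,fhi,fhk,fik,fip,fis,fks,fkv,fps,fpv,ghp,ghs,ghv,ghw,giv,giw,gkp,gpw,gsw,gvw,hsv,ikw] rk=26  ker:gis,gks,gkv,gps,gpv,hik,hps,hpv,hpw,hsw,ikv,ips,ipw,isv,isw,ivw,kpv,kvw,psv,psw,svw
∂3: piv[fgis,fgks,fgps,fhik,fips,ghps,ghpv,ghpw,ghsw,gisw,givw,gpsw,hpsv,ikvw,isvw] rk=15  ker:hpsw
rk∂_2=26

rank∂_2=26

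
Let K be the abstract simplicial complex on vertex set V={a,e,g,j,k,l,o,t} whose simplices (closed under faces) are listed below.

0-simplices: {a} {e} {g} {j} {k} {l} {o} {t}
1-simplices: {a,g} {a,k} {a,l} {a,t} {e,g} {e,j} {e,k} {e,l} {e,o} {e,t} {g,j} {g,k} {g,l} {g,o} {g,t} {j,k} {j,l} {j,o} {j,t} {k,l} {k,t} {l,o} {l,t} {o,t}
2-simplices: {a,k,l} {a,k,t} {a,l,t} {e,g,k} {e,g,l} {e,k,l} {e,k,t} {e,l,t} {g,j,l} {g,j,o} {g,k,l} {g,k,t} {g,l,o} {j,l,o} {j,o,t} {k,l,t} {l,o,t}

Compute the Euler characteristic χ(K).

n_0=8 n_1=24 n_2=17
χ=+8−24+17=1

χ(K)=1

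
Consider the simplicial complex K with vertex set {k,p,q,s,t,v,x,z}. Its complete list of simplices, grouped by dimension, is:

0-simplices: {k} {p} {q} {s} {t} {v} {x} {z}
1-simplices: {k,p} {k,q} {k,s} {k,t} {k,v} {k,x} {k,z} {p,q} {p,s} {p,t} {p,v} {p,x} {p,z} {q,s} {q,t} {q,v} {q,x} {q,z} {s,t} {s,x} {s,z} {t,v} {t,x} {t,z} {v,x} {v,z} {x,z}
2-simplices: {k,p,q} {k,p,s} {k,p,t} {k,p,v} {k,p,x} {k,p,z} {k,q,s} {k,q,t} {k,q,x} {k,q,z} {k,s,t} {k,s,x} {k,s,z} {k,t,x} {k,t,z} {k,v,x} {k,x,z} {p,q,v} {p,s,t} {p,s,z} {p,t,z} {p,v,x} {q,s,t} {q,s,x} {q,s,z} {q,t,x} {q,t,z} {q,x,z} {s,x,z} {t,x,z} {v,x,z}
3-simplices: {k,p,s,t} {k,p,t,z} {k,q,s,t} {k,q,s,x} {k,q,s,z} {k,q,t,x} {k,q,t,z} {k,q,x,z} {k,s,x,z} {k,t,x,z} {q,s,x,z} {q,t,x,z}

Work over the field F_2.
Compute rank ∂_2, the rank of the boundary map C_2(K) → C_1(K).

n_0=8 n_1=27 n_2=31 n_3=12  [Z2]
∂1: piv[kp,kq,ks,kt,kv,kx,kz] rk=7  ker:pq,ps,pt,pv,px,pz,qs,qt,qv,qx,qz,st,sx,sz,tv,tx,tz,vx,vz,xz
∂2: piv[kpq,kps,kpt,kpv,kpx,kpz,kqs,kqt,kqx,kqz,kst,ksx,ksz,ktx,ktz,kvx,kxz,pqv,vxz] rk=19  ker:pst,psz,ptz,pvx,qst,qsx,qsz,qtx,qtz,qxz,sxz,txz
∂3: piv[kpst,kptz,kqst,kqsx,kqsz,kqtx,kqtz,kqxz,ksxz,ktxz] rk=10  ker:qsxz,qtxz
rk∂_2=19

rank∂_2=19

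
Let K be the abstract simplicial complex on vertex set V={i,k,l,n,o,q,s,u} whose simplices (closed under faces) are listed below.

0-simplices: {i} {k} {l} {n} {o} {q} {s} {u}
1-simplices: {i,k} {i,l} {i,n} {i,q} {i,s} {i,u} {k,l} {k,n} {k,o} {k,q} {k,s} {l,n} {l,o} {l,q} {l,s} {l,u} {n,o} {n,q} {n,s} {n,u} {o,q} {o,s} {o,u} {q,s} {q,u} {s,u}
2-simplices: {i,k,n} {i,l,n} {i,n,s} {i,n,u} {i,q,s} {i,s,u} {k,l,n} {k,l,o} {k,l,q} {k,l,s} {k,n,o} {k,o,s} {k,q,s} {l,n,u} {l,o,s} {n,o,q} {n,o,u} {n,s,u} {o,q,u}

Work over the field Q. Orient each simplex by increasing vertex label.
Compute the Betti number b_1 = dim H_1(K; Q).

b_1=2

n_0=8 n_1=26 n_2=19  [Q]
∂1: piv[ik,il,in,iq,is,iu,ko] rk=7  ker:kl,kn,kq,ks,ln,lo,lq,ls,lu,no,nq,ns,nu,oq,os,ou,qs,qu,su
∂2: piv[ikn,iln,ins,inu,iqs,isu,kln,klo,klq,kls,kno,kos,kqs,lnu,noq,nou,oqu] rk=17  ker:los,nsu
b_1=(26−7)−17=2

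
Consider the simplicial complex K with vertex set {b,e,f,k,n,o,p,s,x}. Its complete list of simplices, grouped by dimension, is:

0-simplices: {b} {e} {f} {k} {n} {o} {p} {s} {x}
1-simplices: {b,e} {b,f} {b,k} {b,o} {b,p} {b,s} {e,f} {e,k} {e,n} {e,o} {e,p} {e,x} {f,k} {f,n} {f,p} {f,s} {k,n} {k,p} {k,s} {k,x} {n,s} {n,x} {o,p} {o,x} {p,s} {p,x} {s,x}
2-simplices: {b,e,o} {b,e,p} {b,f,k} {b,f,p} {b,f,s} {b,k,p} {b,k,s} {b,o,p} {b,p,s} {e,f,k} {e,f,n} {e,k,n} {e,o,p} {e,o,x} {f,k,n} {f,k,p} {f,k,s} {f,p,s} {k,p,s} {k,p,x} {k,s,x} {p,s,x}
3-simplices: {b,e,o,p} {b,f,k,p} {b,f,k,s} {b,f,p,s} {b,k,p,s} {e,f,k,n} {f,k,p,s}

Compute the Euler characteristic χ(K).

χ(K)=-3

n_0=9 n_1=27 n_2=22 n_3=7
χ=+9−27+22−7=-3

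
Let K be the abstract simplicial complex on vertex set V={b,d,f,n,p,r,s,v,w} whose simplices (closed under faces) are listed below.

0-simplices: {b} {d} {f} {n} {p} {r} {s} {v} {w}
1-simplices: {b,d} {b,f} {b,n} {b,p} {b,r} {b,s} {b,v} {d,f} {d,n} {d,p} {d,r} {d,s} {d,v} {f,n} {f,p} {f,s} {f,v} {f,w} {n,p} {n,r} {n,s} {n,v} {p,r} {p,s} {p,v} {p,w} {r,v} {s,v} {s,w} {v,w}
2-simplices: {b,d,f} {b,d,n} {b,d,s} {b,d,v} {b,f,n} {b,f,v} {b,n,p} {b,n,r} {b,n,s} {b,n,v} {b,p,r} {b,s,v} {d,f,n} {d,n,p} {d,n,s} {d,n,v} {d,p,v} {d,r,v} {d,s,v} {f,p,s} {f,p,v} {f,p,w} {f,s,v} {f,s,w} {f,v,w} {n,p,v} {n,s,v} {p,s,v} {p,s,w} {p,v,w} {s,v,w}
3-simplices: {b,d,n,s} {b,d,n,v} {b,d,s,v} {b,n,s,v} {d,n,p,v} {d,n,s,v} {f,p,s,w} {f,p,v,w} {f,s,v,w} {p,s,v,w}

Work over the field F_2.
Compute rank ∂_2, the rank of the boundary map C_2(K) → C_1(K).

n_0=9 n_1=30 n_2=31 n_3=10  [Z2]
∂1: piv[bd,bf,bn,bp,br,bs,bv,fw] rk=8  ker:df,dn,dp,dr,ds,dv,fn,fp,fs,fv,np,nr,ns,nv,pr,ps,pv,pw,rv,sv,sw,vw
∂2: piv[bdf,bdn,bds,bdv,bfn,bfv,bnp,bnr,bns,bnv,bpr,bsv,dnp,dpv,drv,fps,fpv,fpw,fsv,fsw,fvw] rk=21  ker:dfn,dns,dnv,dsv,npv,nsv,psv,psw,pvw,svw
∂3: piv[bdns,bdnv,bdsv,bnsv,dnpv,fpsw,fpvw,fsvw,psvw] rk=9  ker:dnsv
rk∂_2=21

rank∂_2=21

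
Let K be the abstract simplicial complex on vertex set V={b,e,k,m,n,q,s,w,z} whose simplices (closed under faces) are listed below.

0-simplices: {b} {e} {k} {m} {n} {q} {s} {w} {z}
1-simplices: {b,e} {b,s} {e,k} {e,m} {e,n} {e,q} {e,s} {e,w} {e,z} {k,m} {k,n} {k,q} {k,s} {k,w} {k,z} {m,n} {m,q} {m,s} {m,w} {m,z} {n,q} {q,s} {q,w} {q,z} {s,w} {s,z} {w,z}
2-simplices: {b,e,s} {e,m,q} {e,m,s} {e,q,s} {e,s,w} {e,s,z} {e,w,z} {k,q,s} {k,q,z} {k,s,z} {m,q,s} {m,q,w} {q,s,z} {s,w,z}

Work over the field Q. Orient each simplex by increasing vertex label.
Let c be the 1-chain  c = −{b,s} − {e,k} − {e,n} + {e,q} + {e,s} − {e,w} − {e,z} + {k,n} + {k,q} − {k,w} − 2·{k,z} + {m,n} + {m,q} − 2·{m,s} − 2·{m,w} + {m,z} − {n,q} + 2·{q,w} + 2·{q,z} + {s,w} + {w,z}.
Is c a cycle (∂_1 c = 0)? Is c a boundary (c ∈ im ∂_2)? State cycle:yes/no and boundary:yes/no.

n_0=9 n_1=27 n_2=14  [Q]
∂1: piv[be,bs,ek,em,en,eq,ew,ez] rk=8  ker:es,km,kn,kq,ks,kw,kz,mn,mq,ms,mw,mz,nq,qs,qw,qz,sw,sz,wz
∂2: piv[bes,emq,ems,eqs,esw,esz,ewz,kqs,kqz,ksz,mqw] rk=11  ker:mqs,qsz,swz
∂1c = {b} + 2·{e} + {m} + 2·{n} − 2·{q} − 3·{s} − 2·{w} + {z}

cycle:no boundary:no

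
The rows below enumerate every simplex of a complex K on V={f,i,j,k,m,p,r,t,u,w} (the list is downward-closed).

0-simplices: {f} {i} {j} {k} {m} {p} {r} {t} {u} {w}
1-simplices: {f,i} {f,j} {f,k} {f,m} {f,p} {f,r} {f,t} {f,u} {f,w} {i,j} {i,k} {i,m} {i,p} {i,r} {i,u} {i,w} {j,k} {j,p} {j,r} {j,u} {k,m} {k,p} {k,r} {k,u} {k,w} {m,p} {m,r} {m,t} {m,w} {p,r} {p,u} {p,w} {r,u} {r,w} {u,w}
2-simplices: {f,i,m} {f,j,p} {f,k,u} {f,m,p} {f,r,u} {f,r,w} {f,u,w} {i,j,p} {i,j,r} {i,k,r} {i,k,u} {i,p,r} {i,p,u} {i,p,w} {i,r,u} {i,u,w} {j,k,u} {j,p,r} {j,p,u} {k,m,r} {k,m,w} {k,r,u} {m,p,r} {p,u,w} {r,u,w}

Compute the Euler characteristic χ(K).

χ(K)=0

n_0=10 n_1=35 n_2=25
χ=+10−35+25=0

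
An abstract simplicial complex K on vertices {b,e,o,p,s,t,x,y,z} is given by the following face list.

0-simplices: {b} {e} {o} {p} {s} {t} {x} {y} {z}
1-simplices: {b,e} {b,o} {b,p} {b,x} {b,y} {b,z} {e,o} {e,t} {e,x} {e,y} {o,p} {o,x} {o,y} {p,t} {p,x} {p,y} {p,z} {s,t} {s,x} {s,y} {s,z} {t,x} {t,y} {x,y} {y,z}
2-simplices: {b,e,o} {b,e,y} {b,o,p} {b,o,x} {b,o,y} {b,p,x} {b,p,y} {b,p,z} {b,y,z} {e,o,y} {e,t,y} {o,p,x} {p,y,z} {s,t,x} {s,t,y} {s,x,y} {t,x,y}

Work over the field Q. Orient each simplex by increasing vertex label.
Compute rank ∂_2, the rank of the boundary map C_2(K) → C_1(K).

rank∂_2=13

n_0=9 n_1=25 n_2=17  [Q]
∂1: piv[be,bo,bp,bx,by,bz,et,st] rk=8  ker:eo,ex,ey,op,ox,oy,pt,px,py,pz,sx,sy,sz,tx,ty,xy,yz
∂2: piv[beo,bey,bop,box,boy,bpx,bpy,bpz,byz,ety,stx,sty,sxy] rk=13  ker:eoy,opx,pyz,txy
rk∂_2=13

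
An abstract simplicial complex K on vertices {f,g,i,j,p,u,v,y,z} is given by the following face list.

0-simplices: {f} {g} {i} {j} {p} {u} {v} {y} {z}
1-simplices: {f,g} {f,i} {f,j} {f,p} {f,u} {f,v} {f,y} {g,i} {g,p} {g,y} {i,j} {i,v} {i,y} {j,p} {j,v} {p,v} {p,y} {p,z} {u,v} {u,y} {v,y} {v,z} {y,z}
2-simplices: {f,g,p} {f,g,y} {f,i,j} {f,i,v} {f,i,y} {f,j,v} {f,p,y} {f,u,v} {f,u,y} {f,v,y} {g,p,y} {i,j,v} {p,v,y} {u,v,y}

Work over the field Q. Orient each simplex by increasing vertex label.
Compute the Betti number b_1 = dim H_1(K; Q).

n_0=9 n_1=23 n_2=14  [Q]
∂1: piv[fg,fi,fj,fp,fu,fv,fy,pz] rk=8  ker:gi,gp,gy,ij,iv,iy,jp,jv,pv,py,uv,uy,vy,vz,yz
∂2: piv[fgp,fgy,fij,fiv,fiy,fjv,fpy,fuv,fuy,fvy,pvy] rk=11  ker:gpy,ijv,uvy
b_1=(23−8)−11=4

b_1=4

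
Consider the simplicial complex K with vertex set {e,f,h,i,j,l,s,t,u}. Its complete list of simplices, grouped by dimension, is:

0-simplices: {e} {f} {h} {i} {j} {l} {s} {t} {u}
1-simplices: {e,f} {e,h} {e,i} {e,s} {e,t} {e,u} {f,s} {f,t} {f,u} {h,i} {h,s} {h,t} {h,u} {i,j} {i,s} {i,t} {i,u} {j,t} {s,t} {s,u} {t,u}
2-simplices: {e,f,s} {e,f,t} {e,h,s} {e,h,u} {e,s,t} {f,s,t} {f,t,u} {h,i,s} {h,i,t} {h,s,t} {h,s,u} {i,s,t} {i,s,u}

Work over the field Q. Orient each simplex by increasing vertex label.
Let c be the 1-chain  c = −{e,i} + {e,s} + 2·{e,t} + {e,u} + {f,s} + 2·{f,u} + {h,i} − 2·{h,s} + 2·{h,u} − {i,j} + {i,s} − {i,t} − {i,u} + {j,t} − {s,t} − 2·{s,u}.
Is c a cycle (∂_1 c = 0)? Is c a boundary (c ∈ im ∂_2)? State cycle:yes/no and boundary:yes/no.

cycle:no boundary:no

n_0=9 n_1=21 n_2=13  [Q]
∂1: piv[ef,eh,ei,es,et,eu,ij] rk=7  ker:fs,ft,fu,hi,hs,ht,hu,is,it,iu,jt,st,su,tu
∂2: piv[efs,eft,ehs,ehu,est,ftu,his,hit,hst,hsu,isu] rk=11  ker:fst,ist
∂1c = −3·{e} − 3·{f} − {h} + 2·{i} − 2·{j} + 4·{s} + {t} + 2·{u}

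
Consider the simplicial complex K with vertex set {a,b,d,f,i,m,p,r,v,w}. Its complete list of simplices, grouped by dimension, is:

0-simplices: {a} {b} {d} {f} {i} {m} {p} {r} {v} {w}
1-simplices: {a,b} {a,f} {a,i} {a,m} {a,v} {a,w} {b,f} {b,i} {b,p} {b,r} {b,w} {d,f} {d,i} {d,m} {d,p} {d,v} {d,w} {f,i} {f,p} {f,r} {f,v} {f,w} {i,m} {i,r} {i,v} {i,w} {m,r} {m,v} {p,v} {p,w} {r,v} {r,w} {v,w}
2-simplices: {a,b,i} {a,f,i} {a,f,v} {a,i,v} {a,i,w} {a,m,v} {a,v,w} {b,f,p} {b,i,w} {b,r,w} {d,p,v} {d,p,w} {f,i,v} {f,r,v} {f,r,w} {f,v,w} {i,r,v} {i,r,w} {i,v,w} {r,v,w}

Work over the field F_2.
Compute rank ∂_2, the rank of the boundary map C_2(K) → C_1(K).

rank∂_2=16

n_0=10 n_1=33 n_2=20  [Z2]
∂1: piv[ab,af,ai,am,av,aw,bp,br,df] rk=9  ker:bf,bi,bw,di,dm,dp,dv,dw,fi,fp,fr,fv,fw,im,ir,iv,iw,mr,mv,pv,pw,rv,rw,vw
∂2: piv[abi,afi,afv,aiv,aiw,amv,avw,bfp,biw,brw,dpv,dpw,frv,frw,fvw,irv] rk=16  ker:fiv,irw,ivw,rvw
rk∂_2=16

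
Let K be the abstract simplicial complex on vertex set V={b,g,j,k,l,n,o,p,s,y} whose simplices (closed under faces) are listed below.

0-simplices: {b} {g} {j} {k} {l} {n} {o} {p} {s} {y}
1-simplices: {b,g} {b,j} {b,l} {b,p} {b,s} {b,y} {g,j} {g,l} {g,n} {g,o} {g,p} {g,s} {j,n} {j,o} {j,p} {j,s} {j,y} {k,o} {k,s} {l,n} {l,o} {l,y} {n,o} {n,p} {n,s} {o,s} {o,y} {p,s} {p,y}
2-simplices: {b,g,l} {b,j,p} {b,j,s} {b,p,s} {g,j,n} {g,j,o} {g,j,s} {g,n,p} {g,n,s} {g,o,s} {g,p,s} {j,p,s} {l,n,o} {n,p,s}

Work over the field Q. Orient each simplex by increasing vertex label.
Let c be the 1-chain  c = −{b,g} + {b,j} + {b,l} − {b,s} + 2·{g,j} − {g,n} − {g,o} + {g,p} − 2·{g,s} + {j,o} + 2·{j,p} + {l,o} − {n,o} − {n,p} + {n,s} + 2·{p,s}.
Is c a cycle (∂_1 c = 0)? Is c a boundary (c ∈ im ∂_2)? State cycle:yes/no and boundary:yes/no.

n_0=10 n_1=29 n_2=14  [Q]
∂1: piv[bg,bj,bl,bp,bs,by,gn,go,ko] rk=9  ker:gj,gl,gp,gs,jn,jo,jp,js,jy,ks,ln,lo,ly,no,np,ns,os,oy,ps,py
∂2: piv[bgl,bjp,bjs,bps,gjn,gjo,gjs,gnp,gns,gos,gps,lno] rk=12  ker:jps,nps
∂1c = 0
c vs im∂2: residual ≠ 0 ⇒ not boundary

cycle:yes boundary:no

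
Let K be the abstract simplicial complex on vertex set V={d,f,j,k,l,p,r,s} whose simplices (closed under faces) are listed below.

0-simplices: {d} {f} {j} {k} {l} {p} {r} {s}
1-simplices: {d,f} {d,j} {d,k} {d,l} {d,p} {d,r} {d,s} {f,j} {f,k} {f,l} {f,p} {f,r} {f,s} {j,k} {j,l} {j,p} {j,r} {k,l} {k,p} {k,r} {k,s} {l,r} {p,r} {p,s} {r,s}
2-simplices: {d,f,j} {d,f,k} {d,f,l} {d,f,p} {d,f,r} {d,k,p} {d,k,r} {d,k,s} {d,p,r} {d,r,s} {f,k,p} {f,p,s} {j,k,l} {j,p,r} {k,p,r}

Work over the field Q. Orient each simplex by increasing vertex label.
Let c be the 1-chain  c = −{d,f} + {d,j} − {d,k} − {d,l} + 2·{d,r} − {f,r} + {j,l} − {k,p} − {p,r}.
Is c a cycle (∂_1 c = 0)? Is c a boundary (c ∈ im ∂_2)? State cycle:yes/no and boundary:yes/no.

n_0=8 n_1=25 n_2=15  [Q]
∂1: piv[df,dj,dk,dl,dp,dr,ds] rk=7  ker:fj,fk,fl,fp,fr,fs,jk,jl,jp,jr,kl,kp,kr,ks,lr,pr,ps,rs
∂2: piv[dfj,dfk,dfl,dfp,dfr,dkp,dkr,dks,dpr,drs,fps,jkl,jpr] rk=13  ker:fkp,kpr
∂1c = 0
c vs im∂2: residual ≠ 0 ⇒ not boundary

cycle:yes boundary:no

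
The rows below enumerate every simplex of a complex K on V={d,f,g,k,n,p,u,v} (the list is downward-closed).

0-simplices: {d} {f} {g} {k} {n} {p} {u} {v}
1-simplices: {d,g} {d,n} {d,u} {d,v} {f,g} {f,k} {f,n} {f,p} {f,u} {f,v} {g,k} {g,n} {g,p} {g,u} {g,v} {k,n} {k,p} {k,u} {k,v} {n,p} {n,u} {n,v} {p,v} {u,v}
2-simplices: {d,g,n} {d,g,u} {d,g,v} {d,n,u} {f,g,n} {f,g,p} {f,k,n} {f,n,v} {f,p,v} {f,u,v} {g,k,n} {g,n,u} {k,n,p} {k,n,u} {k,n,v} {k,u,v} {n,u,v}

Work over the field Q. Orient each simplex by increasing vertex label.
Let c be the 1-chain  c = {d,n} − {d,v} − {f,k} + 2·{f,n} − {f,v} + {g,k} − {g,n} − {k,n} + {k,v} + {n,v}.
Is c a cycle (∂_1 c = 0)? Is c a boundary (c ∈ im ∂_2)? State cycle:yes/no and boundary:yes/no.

n_0=8 n_1=24 n_2=17  [Q]
∂1: piv[dg,dn,du,dv,fg,fk,fp] rk=7  ker:fn,fu,fv,gk,gn,gp,gu,gv,kn,kp,ku,kv,np,nu,nv,pv,uv
∂2: piv[dgn,dgu,dgv,dnu,fgn,fgp,fkn,fnv,fpv,fuv,gkn,knp,knu,knv,kuv] rk=15  ker:gnu,nuv
∂1c = 0
c vs im∂2: residual ≠ 0 ⇒ not boundary

cycle:yes boundary:no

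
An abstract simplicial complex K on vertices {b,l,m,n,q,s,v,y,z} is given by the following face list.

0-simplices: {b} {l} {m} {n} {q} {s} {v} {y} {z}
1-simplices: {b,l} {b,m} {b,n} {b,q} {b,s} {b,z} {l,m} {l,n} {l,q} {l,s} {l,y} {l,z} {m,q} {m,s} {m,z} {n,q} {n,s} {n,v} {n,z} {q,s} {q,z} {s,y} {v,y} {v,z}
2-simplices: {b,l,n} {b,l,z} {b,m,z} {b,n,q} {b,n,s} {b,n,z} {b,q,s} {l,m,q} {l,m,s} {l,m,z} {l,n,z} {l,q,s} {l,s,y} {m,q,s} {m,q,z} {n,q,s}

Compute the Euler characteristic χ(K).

χ(K)=1

n_0=9 n_1=24 n_2=16
χ=+9−24+16=1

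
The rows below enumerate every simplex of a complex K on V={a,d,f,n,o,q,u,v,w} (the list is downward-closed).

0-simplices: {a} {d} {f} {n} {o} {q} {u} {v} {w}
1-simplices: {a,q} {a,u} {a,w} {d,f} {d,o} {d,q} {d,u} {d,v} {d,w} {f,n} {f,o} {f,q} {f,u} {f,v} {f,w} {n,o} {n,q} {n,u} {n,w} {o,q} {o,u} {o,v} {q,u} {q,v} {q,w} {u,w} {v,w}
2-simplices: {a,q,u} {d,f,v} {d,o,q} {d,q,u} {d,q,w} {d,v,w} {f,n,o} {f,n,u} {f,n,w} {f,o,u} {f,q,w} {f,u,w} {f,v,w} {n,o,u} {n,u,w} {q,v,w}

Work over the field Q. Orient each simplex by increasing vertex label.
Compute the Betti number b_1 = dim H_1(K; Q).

n_0=9 n_1=27 n_2=16  [Q]
∂1: piv[aq,au,aw,df,do,dq,dv,fn] rk=8  ker:du,dw,fo,fq,fu,fv,fw,no,nq,nu,nw,oq,ou,ov,qu,qv,qw,uw,vw
∂2: piv[aqu,dfv,doq,dqu,dqw,dvw,fno,fnu,fnw,fou,fqw,fuw,fvw,qvw] rk=14  ker:nou,nuw
b_1=(27−8)−14=5

b_1=5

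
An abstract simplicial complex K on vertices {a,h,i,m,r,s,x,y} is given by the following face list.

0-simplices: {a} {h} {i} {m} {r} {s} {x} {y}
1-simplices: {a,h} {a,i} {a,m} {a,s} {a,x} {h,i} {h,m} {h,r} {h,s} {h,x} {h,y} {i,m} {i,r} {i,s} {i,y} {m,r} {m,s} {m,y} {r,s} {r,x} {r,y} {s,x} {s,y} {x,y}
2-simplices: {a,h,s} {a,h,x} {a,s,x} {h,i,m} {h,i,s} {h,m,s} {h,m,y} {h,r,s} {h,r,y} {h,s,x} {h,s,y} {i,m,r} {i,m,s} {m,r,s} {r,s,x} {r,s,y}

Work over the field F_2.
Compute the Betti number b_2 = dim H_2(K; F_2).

b_2=3

n_0=8 n_1=24 n_2=16  [Z2]
∂1: piv[ah,ai,am,as,ax,hr,hy] rk=7  ker:hi,hm,hs,hx,im,ir,is,iy,mr,ms,my,rs,rx,ry,sx,sy,xy
∂2: piv[ahs,ahx,asx,him,his,hms,hmy,hrs,hry,hsy,imr,mrs,rsx] rk=13  ker:hsx,ims,rsy
b_2=(16−13)−0=3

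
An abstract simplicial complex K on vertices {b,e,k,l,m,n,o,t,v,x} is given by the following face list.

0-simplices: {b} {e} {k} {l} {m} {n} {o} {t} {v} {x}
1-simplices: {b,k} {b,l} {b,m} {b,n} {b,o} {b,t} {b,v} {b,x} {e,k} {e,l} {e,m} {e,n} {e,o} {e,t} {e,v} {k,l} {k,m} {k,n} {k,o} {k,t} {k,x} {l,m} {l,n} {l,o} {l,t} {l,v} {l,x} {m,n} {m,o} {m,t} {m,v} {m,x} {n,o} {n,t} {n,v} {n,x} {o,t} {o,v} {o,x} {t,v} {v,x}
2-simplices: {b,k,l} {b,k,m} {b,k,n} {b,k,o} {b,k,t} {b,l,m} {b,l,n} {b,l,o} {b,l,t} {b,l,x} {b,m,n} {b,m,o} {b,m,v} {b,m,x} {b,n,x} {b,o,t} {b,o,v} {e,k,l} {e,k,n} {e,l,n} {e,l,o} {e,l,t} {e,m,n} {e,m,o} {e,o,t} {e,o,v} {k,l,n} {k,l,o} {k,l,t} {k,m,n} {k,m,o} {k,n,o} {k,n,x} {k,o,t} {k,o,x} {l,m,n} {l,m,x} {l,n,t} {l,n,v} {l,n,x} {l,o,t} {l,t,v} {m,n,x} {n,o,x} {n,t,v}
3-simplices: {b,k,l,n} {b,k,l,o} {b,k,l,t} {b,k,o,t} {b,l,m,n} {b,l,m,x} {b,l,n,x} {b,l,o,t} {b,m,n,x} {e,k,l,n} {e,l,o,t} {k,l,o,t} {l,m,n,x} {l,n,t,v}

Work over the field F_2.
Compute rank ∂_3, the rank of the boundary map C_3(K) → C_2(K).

rank∂_3=12

n_0=10 n_1=41 n_2=45 n_3=14  [Z2]
∂1: piv[bk,bl,bm,bn,bo,bt,bv,bx,ek] rk=9  ker:el,em,en,eo,et,ev,kl,km,kn,ko,kt,kx,lm,ln,lo,lt,lv,lx,mn,mo,mt,mv,mx,no,nt,nv,nx,ot,ov,ox,tv,vx
∂2: piv[bkl,bkm,bkn,bko,bkt,blm,bln,blo,blt,blx,bmn,bmo,bmv,bmx,bnx,bot,bov,ekl,ekn,elo,elt,emn,eov,kno,knx,kox,lnt,lnv,ltv] rk=29  ker:eln,emo,eot,kln,klo,klt,kmn,kmo,kot,lmn,lmx,lnx,lot,mnx,nox,ntv
∂3: piv[bkln,bklo,bklt,bkot,blmn,blmx,blnx,blot,bmnx,ekln,elot,lntv] rk=12  ker:klot,lmnx
rk∂_3=12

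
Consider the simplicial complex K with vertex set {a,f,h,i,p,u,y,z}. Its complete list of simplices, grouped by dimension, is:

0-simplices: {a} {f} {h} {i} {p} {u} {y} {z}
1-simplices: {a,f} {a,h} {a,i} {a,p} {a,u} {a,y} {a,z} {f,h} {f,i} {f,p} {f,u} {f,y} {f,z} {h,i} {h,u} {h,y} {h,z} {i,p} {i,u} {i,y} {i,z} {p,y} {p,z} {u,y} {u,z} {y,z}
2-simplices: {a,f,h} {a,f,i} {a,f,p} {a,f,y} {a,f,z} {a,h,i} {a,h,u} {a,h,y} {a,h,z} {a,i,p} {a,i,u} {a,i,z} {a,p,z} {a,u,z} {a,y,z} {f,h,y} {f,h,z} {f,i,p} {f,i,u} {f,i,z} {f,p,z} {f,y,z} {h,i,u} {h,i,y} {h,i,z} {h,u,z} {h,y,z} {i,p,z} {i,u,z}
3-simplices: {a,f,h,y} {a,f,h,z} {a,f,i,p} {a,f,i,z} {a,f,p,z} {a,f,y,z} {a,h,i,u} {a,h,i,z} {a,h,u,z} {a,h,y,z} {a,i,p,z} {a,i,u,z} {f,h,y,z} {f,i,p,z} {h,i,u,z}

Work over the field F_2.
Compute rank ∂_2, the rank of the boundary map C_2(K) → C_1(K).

rank∂_2=17

n_0=8 n_1=26 n_2=29 n_3=15  [Z2]
∂1: piv[af,ah,ai,ap,au,ay,az] rk=7  ker:fh,fi,fp,fu,fy,fz,hi,hu,hy,hz,ip,iu,iy,iz,py,pz,uy,uz,yz
∂2: piv[afh,afi,afp,afy,afz,ahi,ahu,ahy,ahz,aip,aiu,aiz,apz,auz,ayz,fiu,hiy] rk=17  ker:fhy,fhz,fip,fiz,fpz,fyz,hiu,hiz,huz,hyz,ipz,iuz
∂3: piv[afhy,afhz,afip,afiz,afpz,afyz,ahiu,ahiz,ahuz,ahyz,aipz,aiuz] rk=12  ker:fhyz,fipz,hiuz
rk∂_2=17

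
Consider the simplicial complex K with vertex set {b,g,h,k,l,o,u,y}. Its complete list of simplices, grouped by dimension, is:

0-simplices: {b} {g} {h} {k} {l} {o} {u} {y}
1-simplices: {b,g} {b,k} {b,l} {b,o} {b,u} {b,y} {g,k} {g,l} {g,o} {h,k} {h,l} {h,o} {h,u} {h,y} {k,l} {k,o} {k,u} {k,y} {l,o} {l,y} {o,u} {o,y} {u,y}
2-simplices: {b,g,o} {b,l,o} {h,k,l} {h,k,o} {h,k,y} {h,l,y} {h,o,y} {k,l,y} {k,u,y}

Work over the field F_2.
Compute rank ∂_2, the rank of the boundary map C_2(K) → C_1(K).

n_0=8 n_1=23 n_2=9  [Z2]
∂1: piv[bg,bk,bl,bo,bu,by,hk] rk=7  ker:gk,gl,go,hl,ho,hu,hy,kl,ko,ku,ky,lo,ly,ou,oy,uy
∂2: piv[bgo,blo,hkl,hko,hky,hly,hoy,kuy] rk=8  ker:kly
rk∂_2=8

rank∂_2=8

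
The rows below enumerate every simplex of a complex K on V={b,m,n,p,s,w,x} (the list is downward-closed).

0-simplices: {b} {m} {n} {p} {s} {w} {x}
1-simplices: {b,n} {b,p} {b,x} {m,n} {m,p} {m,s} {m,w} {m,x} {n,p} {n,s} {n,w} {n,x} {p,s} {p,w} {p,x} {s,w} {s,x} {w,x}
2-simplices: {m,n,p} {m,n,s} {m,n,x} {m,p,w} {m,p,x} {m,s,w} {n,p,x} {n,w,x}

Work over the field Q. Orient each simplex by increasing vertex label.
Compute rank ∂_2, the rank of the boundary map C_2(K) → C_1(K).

n_0=7 n_1=18 n_2=8  [Q]
∂1: piv[bn,bp,bx,mn,ms,mw] rk=6  ker:mp,mx,np,ns,nw,nx,ps,pw,px,sw,sx,wx
∂2: piv[mnp,mns,mnx,mpw,mpx,msw,nwx] rk=7  ker:npx
rk∂_2=7

rank∂_2=7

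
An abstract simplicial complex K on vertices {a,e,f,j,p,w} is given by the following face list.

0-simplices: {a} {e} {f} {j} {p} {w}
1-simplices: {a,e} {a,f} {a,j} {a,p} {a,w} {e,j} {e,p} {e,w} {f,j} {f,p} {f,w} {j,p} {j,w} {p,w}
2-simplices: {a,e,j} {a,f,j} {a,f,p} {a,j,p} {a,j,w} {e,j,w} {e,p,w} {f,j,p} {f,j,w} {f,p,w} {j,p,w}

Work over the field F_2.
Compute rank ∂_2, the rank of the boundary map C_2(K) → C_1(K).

rank∂_2=9

n_0=6 n_1=14 n_2=11  [Z2]
∂1: piv[ae,af,aj,ap,aw] rk=5  ker:ej,ep,ew,fj,fp,fw,jp,jw,pw
∂2: piv[aej,afj,afp,ajp,ajw,ejw,epw,fjw,fpw] rk=9  ker:fjp,jpw
rk∂_2=9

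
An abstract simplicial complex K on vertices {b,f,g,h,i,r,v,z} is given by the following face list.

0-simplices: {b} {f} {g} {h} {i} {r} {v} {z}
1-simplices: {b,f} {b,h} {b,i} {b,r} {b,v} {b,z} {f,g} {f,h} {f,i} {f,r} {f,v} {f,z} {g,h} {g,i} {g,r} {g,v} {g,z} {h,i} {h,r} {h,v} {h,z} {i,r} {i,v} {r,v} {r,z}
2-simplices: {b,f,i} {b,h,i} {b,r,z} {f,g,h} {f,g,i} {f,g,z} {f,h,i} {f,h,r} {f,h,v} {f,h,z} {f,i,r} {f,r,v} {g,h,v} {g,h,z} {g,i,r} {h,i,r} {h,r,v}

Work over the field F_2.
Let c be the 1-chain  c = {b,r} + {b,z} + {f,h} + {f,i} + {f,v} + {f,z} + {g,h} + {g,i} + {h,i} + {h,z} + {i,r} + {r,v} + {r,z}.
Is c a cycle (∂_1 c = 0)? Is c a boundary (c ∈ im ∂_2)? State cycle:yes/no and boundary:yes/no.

cycle:yes boundary:yes

n_0=8 n_1=25 n_2=17  [Z2]
∂1: piv[bf,bh,bi,br,bv,bz,fg] rk=7  ker:fh,fi,fr,fv,fz,gh,gi,gr,gv,gz,hi,hr,hv,hz,ir,iv,rv,rz
∂2: piv[bfi,bhi,brz,fgh,fgi,fgz,fhi,fhr,fhv,fhz,fir,frv,ghv,gir] rk=14  ker:ghz,hir,hrv
∂1c = 0
c vs im∂2: reduces to 0 ⇒ boundary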